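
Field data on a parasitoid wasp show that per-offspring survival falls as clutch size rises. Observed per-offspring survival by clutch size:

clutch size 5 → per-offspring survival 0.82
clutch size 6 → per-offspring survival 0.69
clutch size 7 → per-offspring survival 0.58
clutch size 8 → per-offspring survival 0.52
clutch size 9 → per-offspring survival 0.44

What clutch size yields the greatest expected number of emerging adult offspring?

Expected emerging adult offspring = c × s(c):
  c=5: 5 × 0.82 = 4.100
  c=6: 6 × 0.69 = 4.140
  c=7: 7 × 0.58 = 4.060
  c=8: 8 × 0.52 = 4.160
  c=9: 9 × 0.44 = 3.960
Maximum at c = 8 (4.160 emerging adult offspring).

8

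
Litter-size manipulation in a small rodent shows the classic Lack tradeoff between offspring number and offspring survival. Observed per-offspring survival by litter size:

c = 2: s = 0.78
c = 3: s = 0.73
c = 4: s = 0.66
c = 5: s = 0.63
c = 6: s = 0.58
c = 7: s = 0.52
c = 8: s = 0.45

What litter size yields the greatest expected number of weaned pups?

7

Expected weaned pups = c × s(c):
  c=2: 2 × 0.78 = 1.560
  c=3: 3 × 0.73 = 2.190
  c=4: 4 × 0.66 = 2.640
  c=5: 5 × 0.63 = 3.150
  c=6: 6 × 0.58 = 3.480
  c=7: 7 × 0.52 = 3.640
  c=8: 8 × 0.45 = 3.600
Maximum at c = 7 (3.640 weaned pups).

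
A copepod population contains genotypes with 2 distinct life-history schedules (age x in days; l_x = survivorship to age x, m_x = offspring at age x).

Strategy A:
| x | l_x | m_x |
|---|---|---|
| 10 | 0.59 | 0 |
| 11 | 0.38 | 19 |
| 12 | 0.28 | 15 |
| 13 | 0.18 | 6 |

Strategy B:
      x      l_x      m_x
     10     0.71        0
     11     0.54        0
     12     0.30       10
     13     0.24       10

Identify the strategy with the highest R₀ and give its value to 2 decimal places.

12.50

Strategy A: R₀ = 0.59×0 + 0.38×19 + 0.28×15 + 0.18×6 = 12.5000
Strategy B: R₀ = 0.71×0 + 0.54×0 + 0.30×10 + 0.24×10 = 5.4000
Highest R₀: strategy A with 12.5000.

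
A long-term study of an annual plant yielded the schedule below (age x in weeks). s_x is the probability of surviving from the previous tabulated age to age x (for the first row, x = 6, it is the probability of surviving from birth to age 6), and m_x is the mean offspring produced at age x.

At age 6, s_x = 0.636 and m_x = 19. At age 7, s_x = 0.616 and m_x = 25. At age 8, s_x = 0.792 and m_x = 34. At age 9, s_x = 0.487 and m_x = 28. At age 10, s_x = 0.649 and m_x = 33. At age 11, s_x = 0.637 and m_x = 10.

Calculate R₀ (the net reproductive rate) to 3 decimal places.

40.520

Survivorship from birth: l_x = s_6·s_7·…·s_x.
  l_6 = 0.63600
  l_7 = 0.39178
  l_8 = 0.31029
  l_9 = 0.15111
  l_10 = 0.09807
  l_11 = 0.06247
R₀ = Σ l_x m_x:
  age 6: 0.63600 × 19 = 12.0840
  age 7: 0.39178 × 25 = 9.7945
  age 8: 0.31029 × 34 = 10.5499
  age 9: 0.15111 × 28 = 4.2311
  age 10: 0.09807 × 33 = 3.2363
  age 11: 0.06247 × 10 = 0.6247
R₀ = 12.0840 + 9.7945 + 10.5499 + 4.2311 + 3.2363 + 0.6247 = 40.5205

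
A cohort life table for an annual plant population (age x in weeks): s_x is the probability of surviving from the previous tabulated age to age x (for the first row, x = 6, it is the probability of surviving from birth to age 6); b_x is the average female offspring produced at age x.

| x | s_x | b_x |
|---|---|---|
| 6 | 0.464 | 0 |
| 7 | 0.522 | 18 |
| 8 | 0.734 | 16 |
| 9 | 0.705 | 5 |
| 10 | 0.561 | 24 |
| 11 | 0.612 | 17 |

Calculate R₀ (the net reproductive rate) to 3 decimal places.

10.250

Survivorship from birth: l_x = s_6·s_7·…·s_x.
  l_6 = 0.46400
  l_7 = 0.24221
  l_8 = 0.17778
  l_9 = 0.12534
  l_10 = 0.07031
  l_11 = 0.04303
R₀ = Σ l_x b_x:
  age 6: 0.46400 × 0 = 0.0000
  age 7: 0.24221 × 18 = 4.3598
  age 8: 0.17778 × 16 = 2.8445
  age 9: 0.12534 × 5 = 0.6267
  age 10: 0.07031 × 24 = 1.6874
  age 11: 0.04303 × 17 = 0.7315
R₀ = 0.0000 + 4.3598 + 2.8445 + 0.6267 + 1.6874 + 0.7315 = 10.2499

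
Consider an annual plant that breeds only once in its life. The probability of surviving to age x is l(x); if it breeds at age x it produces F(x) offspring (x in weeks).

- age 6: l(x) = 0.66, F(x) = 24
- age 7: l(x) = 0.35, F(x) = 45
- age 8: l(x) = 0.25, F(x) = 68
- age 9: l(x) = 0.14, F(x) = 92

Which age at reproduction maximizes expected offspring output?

8

Expected offspring if breeding at age x = l(x) × F(x):
  age 6: 0.66 × 24 = 15.840
  age 7: 0.35 × 45 = 15.750
  age 8: 0.25 × 68 = 17.000
  age 9: 0.14 × 92 = 12.880
Maximum at age 8 (17.000).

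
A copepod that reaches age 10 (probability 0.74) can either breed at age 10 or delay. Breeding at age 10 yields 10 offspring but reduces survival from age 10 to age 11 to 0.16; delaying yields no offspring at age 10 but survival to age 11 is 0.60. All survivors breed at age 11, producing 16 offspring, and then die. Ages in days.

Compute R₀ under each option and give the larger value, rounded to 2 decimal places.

9.29

breed at age 10: R₀ = 0.74 × (10 + 0.16 × 16) = 0.74 × 12.5600 = 9.2944
delay to age 11: R₀ = 0.74 × (0.60 × 16) = 0.74 × 9.6000 = 7.1040
Higher: breed at age 10 (9.2944).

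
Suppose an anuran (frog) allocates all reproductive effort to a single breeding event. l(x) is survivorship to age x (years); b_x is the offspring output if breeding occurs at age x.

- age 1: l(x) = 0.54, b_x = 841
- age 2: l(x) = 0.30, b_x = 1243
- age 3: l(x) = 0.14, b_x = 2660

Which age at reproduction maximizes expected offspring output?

1

Expected offspring if breeding at age x = l(x) × b_x:
  age 1: 0.54 × 841 = 454.140
  age 2: 0.30 × 1243 = 372.900
  age 3: 0.14 × 2660 = 372.400
Maximum at age 1 (454.140).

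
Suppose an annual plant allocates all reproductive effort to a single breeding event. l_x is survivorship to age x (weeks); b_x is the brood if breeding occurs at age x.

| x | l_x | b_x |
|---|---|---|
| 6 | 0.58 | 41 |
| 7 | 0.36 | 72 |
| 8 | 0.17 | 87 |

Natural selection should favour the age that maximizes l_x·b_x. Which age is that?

Expected offspring if breeding at age x = l_x × b_x:
  age 6: 0.58 × 41 = 23.780
  age 7: 0.36 × 72 = 25.920
  age 8: 0.17 × 87 = 14.790
Maximum at age 7 (25.920).

7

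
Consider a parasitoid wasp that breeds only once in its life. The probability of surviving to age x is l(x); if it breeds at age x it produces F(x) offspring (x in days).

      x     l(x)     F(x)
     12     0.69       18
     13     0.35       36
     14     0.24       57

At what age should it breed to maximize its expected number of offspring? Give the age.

14

Expected offspring if breeding at age x = l(x) × F(x):
  age 12: 0.69 × 18 = 12.420
  age 13: 0.35 × 36 = 12.600
  age 14: 0.24 × 57 = 13.680
Maximum at age 14 (13.680).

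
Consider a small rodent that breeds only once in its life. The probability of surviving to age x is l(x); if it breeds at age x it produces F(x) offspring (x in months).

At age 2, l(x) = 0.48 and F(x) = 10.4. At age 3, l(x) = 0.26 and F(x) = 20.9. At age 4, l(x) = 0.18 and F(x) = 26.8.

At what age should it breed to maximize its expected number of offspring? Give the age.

Expected offspring if breeding at age x = l(x) × F(x):
  age 2: 0.48 × 10.4 = 4.992
  age 3: 0.26 × 20.9 = 5.434
  age 4: 0.18 × 26.8 = 4.824
Maximum at age 3 (5.434).

3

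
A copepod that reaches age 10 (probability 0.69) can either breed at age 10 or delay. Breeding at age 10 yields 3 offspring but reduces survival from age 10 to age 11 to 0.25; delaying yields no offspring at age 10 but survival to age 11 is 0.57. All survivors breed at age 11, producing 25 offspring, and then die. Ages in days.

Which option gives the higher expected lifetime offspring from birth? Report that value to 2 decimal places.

breed at age 10: R₀ = 0.69 × (3 + 0.25 × 25) = 0.69 × 9.2500 = 6.3825
delay to age 11: R₀ = 0.69 × (0.57 × 25) = 0.69 × 14.2500 = 9.8325
Higher: delay to age 11 (9.8325).

9.83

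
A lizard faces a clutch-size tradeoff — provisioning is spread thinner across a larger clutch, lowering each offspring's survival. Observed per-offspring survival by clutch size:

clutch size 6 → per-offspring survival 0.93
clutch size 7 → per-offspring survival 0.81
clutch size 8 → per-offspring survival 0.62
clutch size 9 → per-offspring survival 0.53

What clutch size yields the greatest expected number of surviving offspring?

7

Expected surviving offspring = c × s(c):
  c=6: 6 × 0.93 = 5.580
  c=7: 7 × 0.81 = 5.670
  c=8: 8 × 0.62 = 4.960
  c=9: 9 × 0.53 = 4.770
Maximum at c = 7 (5.670 surviving offspring).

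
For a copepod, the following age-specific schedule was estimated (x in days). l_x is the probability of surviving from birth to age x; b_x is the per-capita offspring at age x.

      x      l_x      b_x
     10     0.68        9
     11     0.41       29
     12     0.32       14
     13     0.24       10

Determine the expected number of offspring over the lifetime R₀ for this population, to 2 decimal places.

R₀ = Σ l_x b_x:
  age 10: 0.68 × 9 = 6.1200
  age 11: 0.41 × 29 = 11.8900
  age 12: 0.32 × 14 = 4.4800
  age 13: 0.24 × 10 = 2.4000
R₀ = 6.1200 + 11.8900 + 4.4800 + 2.4000 = 24.8900

24.89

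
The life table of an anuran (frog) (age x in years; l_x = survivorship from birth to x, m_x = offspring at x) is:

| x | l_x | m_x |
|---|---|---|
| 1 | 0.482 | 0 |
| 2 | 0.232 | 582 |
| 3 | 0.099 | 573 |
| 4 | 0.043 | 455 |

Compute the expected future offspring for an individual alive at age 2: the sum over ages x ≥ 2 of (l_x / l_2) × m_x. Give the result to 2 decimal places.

910.84

l_2 = 0.232. Conditional survival from age 2 to x is l_x / l_2.
  x=2: (0.232/0.232) × 582 = 582.0000
  x=3: (0.099/0.232) × 573 = 244.5129
  x=4: (0.043/0.232) × 455 = 84.3319
Sum = 582.0000 + 244.5129 + 84.3319 = 910.8448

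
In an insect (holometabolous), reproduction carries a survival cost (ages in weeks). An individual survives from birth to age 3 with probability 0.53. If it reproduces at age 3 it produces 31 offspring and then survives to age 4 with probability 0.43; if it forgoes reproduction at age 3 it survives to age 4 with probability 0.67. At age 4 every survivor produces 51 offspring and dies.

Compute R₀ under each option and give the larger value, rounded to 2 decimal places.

breed at age 3: R₀ = 0.53 × (31 + 0.43 × 51) = 0.53 × 52.9300 = 28.0529
delay to age 4: R₀ = 0.53 × (0.67 × 51) = 0.53 × 34.1700 = 18.1101
Higher: breed at age 3 (28.0529).

28.05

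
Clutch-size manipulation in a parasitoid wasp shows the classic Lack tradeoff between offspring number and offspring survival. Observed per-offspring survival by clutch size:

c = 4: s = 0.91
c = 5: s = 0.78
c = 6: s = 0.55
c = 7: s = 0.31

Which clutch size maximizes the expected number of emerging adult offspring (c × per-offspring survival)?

5

Expected emerging adult offspring = c × s(c):
  c=4: 4 × 0.91 = 3.640
  c=5: 5 × 0.78 = 3.900
  c=6: 6 × 0.55 = 3.300
  c=7: 7 × 0.31 = 2.170
Maximum at c = 5 (3.900 emerging adult offspring).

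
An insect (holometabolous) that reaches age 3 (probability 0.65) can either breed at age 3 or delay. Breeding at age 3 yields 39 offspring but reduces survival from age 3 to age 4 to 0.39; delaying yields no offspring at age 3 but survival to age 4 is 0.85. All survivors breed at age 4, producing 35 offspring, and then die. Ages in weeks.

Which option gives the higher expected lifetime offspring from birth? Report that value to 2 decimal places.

breed at age 3: R₀ = 0.65 × (39 + 0.39 × 35) = 0.65 × 52.6500 = 34.2225
delay to age 4: R₀ = 0.65 × (0.85 × 35) = 0.65 × 29.7500 = 19.3375
Higher: breed at age 3 (34.2225).

34.22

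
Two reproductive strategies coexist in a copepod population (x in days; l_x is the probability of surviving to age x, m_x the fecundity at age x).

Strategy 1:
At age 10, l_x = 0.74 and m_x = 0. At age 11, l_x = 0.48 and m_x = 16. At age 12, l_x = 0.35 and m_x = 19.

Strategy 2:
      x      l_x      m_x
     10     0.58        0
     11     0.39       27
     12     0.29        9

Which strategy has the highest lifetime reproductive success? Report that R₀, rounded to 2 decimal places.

Strategy 1: R₀ = 0.74×0 + 0.48×16 + 0.35×19 = 14.3300
Strategy 2: R₀ = 0.58×0 + 0.39×27 + 0.29×9 = 13.1400
Highest R₀: strategy 1 with 14.3300.

14.33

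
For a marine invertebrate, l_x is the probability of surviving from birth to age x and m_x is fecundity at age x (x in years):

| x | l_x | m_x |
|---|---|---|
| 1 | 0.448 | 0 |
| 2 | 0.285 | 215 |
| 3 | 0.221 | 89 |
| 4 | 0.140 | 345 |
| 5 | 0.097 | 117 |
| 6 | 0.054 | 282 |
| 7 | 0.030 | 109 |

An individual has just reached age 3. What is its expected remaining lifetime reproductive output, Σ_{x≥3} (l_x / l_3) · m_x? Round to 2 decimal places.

442.61

l_3 = 0.221. Conditional survival from age 3 to x is l_x / l_3.
  x=3: (0.221/0.221) × 89 = 89.0000
  x=4: (0.140/0.221) × 345 = 218.5520
  x=5: (0.097/0.221) × 117 = 51.3529
  x=6: (0.054/0.221) × 282 = 68.9050
  x=7: (0.030/0.221) × 109 = 14.7964
Sum = 89.0000 + 218.5520 + 51.3529 + 68.9050 + 14.7964 = 442.6063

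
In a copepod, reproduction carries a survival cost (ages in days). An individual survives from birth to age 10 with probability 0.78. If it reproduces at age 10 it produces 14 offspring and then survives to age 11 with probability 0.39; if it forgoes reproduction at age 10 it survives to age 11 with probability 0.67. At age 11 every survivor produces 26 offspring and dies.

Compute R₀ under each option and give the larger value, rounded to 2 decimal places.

breed at age 10: R₀ = 0.78 × (14 + 0.39 × 26) = 0.78 × 24.1400 = 18.8292
delay to age 11: R₀ = 0.78 × (0.67 × 26) = 0.78 × 17.4200 = 13.5876
Higher: breed at age 10 (18.8292).

18.83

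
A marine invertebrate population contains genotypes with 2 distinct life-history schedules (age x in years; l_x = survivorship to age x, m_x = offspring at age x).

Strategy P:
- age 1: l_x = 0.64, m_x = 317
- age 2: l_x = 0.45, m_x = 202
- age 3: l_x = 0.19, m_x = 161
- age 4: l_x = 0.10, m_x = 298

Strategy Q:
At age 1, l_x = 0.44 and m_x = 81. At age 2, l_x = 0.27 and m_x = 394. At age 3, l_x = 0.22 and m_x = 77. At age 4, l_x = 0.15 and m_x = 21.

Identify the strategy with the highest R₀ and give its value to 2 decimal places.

Strategy P: R₀ = 0.64×317 + 0.45×202 + 0.19×161 + 0.10×298 = 354.1700
Strategy Q: R₀ = 0.44×81 + 0.27×394 + 0.22×77 + 0.15×21 = 162.1100
Highest R₀: strategy P with 354.1700.

354.17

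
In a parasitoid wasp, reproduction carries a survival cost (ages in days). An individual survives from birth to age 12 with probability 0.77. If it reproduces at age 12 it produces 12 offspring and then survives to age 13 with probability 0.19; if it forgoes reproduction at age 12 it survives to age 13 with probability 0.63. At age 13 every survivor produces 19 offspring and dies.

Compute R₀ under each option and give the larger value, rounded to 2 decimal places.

breed at age 12: R₀ = 0.77 × (12 + 0.19 × 19) = 0.77 × 15.6100 = 12.0197
delay to age 13: R₀ = 0.77 × (0.63 × 19) = 0.77 × 11.9700 = 9.2169
Higher: breed at age 12 (12.0197).

12.02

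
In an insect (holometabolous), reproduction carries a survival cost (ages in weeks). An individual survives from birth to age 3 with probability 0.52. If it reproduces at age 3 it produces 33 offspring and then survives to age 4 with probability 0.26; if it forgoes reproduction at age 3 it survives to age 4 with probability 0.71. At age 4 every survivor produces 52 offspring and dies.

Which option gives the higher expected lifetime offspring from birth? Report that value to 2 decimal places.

24.19

breed at age 3: R₀ = 0.52 × (33 + 0.26 × 52) = 0.52 × 46.5200 = 24.1904
delay to age 4: R₀ = 0.52 × (0.71 × 52) = 0.52 × 36.9200 = 19.1984
Higher: breed at age 3 (24.1904).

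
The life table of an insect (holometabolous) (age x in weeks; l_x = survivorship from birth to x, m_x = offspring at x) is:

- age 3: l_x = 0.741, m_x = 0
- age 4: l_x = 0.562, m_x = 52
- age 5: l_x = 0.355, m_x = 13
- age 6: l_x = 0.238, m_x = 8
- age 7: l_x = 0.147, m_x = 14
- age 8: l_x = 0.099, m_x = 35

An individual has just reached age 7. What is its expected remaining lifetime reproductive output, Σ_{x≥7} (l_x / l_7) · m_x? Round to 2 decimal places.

37.57

l_7 = 0.147. Conditional survival from age 7 to x is l_x / l_7.
  x=7: (0.147/0.147) × 14 = 14.0000
  x=8: (0.099/0.147) × 35 = 23.5714
Sum = 14.0000 + 23.5714 = 37.5714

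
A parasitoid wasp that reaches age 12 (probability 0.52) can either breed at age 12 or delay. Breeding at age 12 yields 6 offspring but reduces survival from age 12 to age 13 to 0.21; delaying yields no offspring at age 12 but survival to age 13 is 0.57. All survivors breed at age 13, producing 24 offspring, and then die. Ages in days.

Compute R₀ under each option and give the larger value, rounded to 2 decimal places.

breed at age 12: R₀ = 0.52 × (6 + 0.21 × 24) = 0.52 × 11.0400 = 5.7408
delay to age 13: R₀ = 0.52 × (0.57 × 24) = 0.52 × 13.6800 = 7.1136
Higher: delay to age 13 (7.1136).

7.11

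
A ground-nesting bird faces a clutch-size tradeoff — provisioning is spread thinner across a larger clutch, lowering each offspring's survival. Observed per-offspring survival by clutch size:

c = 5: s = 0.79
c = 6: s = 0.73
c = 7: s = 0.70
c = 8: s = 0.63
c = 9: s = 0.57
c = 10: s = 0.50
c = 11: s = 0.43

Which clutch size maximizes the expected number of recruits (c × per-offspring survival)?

Expected recruits = c × s(c):
  c=5: 5 × 0.79 = 3.950
  c=6: 6 × 0.73 = 4.380
  c=7: 7 × 0.70 = 4.900
  c=8: 8 × 0.63 = 5.040
  c=9: 9 × 0.57 = 5.130
  c=10: 10 × 0.50 = 5.000
  c=11: 11 × 0.43 = 4.730
Maximum at c = 9 (5.130 recruits).

9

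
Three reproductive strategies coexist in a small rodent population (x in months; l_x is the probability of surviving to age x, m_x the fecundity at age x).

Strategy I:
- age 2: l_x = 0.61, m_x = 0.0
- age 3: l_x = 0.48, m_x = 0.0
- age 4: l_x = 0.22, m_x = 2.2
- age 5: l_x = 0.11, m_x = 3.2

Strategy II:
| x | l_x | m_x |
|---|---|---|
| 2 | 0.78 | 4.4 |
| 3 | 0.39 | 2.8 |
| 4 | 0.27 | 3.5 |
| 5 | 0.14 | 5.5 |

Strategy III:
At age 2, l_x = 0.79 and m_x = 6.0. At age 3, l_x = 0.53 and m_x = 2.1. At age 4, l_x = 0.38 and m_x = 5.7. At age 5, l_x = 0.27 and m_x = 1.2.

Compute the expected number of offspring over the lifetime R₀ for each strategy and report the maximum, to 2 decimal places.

Strategy I: R₀ = 0.61×0.0 + 0.48×0.0 + 0.22×2.2 + 0.11×3.2 = 0.8360
Strategy II: R₀ = 0.78×4.4 + 0.39×2.8 + 0.27×3.5 + 0.14×5.5 = 6.2390
Strategy III: R₀ = 0.79×6.0 + 0.53×2.1 + 0.38×5.7 + 0.27×1.2 = 8.3430
Highest R₀: strategy III with 8.3430.

8.34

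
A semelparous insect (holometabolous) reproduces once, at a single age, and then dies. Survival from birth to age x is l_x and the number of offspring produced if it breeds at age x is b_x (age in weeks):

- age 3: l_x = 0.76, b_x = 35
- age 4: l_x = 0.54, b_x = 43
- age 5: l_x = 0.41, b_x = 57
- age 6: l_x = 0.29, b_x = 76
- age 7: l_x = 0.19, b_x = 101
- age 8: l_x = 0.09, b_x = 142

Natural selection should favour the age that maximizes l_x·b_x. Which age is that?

Expected offspring if breeding at age x = l_x × b_x:
  age 3: 0.76 × 35 = 26.600
  age 4: 0.54 × 43 = 23.220
  age 5: 0.41 × 57 = 23.370
  age 6: 0.29 × 76 = 22.040
  age 7: 0.19 × 101 = 19.190
  age 8: 0.09 × 142 = 12.780
Maximum at age 3 (26.600).

3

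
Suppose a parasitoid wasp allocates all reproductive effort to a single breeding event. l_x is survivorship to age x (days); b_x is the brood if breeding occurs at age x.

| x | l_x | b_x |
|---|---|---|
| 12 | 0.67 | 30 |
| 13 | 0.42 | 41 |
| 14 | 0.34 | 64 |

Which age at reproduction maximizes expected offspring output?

Expected offspring if breeding at age x = l_x × b_x:
  age 12: 0.67 × 30 = 20.100
  age 13: 0.42 × 41 = 17.220
  age 14: 0.34 × 64 = 21.760
Maximum at age 14 (21.760).

14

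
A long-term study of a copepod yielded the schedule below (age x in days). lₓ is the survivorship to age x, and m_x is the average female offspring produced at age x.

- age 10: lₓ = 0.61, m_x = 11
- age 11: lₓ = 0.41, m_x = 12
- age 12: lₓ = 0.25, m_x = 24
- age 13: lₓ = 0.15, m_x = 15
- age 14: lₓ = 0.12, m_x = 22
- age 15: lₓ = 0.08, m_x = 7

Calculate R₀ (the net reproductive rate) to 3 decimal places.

23.080

R₀ = Σ lₓ m_x:
  age 10: 0.61 × 11 = 6.7100
  age 11: 0.41 × 12 = 4.9200
  age 12: 0.25 × 24 = 6.0000
  age 13: 0.15 × 15 = 2.2500
  age 14: 0.12 × 22 = 2.6400
  age 15: 0.08 × 7 = 0.5600
R₀ = 6.7100 + 4.9200 + 6.0000 + 2.2500 + 2.6400 + 0.5600 = 23.0800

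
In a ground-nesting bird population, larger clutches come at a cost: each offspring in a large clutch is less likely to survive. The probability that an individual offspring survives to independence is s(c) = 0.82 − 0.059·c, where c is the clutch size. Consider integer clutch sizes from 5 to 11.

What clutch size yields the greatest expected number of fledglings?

Expected fledglings = c × s(c):
  c=5: 5 × 0.525 = 2.625
  c=6: 6 × 0.466 = 2.796
  c=7: 7 × 0.407 = 2.849
  c=8: 8 × 0.348 = 2.784
  c=9: 9 × 0.289 = 2.601
  c=10: 10 × 0.230 = 2.300
  c=11: 11 × 0.171 = 1.881
Maximum at c = 7 (2.849 fledglings).

7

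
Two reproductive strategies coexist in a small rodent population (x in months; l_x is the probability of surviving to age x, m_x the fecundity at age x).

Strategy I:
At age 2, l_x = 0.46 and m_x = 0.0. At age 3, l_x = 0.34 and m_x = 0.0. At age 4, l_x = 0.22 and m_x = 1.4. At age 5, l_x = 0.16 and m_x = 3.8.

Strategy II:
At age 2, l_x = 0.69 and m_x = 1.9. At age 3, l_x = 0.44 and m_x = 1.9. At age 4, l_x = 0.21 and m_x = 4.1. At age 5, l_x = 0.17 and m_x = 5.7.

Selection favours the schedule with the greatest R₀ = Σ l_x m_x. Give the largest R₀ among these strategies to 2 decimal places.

Strategy I: R₀ = 0.46×0.0 + 0.34×0.0 + 0.22×1.4 + 0.16×3.8 = 0.9160
Strategy II: R₀ = 0.69×1.9 + 0.44×1.9 + 0.21×4.1 + 0.17×5.7 = 3.9770
Highest R₀: strategy II with 3.9770.

3.98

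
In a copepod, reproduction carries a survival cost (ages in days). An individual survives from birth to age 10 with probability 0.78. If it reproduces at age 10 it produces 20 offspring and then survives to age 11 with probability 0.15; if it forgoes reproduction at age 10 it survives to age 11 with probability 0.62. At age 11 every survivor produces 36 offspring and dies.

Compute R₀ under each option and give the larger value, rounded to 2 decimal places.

19.81

breed at age 10: R₀ = 0.78 × (20 + 0.15 × 36) = 0.78 × 25.4000 = 19.8120
delay to age 11: R₀ = 0.78 × (0.62 × 36) = 0.78 × 22.3200 = 17.4096
Higher: breed at age 10 (19.8120).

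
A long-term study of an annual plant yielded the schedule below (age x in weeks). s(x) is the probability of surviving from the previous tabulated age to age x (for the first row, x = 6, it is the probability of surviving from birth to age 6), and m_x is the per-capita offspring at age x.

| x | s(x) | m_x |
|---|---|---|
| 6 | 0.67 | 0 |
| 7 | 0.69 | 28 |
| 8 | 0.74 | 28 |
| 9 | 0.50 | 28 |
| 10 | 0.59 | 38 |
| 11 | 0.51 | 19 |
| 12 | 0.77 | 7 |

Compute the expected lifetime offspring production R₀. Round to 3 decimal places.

32.403

Survivorship from birth: l_x = s_6·s_7·…·s_x.
  l_6 = 0.67000
  l_7 = 0.46230
  l_8 = 0.34210
  l_9 = 0.17105
  l_10 = 0.10092
  l_11 = 0.05147
  l_12 = 0.03963
R₀ = Σ l_x m_x:
  age 6: 0.67000 × 0 = 0.0000
  age 7: 0.46230 × 28 = 12.9444
  age 8: 0.34210 × 28 = 9.5788
  age 9: 0.17105 × 28 = 4.7894
  age 10: 0.10092 × 38 = 3.8350
  age 11: 0.05147 × 19 = 0.9779
  age 12: 0.03963 × 7 = 0.2774
R₀ = 0.0000 + 12.9444 + 9.5788 + 4.7894 + 3.8350 + 0.9779 + 0.2774 = 32.4029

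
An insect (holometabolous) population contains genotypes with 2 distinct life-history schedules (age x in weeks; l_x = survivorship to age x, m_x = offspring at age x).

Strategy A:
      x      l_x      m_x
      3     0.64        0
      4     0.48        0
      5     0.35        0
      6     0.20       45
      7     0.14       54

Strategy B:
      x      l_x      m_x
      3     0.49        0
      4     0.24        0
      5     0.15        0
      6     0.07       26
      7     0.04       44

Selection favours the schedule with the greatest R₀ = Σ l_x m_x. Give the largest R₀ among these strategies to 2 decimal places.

Strategy A: R₀ = 0.64×0 + 0.48×0 + 0.35×0 + 0.20×45 + 0.14×54 = 16.5600
Strategy B: R₀ = 0.49×0 + 0.24×0 + 0.15×0 + 0.07×26 + 0.04×44 = 3.5800
Highest R₀: strategy A with 16.5600.

16.56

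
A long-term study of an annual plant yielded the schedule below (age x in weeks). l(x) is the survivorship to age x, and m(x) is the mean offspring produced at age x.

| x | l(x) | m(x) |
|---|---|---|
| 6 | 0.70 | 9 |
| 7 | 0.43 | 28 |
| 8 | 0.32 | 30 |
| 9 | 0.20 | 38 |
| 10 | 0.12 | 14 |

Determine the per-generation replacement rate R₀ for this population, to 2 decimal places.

R₀ = Σ l(x) m(x):
  age 6: 0.70 × 9 = 6.3000
  age 7: 0.43 × 28 = 12.0400
  age 8: 0.32 × 30 = 9.6000
  age 9: 0.20 × 38 = 7.6000
  age 10: 0.12 × 14 = 1.6800
R₀ = 6.3000 + 12.0400 + 9.6000 + 7.6000 + 1.6800 = 37.2200

37.22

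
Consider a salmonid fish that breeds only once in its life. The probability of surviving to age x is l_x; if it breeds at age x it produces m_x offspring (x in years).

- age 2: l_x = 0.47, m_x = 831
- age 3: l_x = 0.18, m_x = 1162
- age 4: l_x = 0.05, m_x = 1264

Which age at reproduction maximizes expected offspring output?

Expected offspring if breeding at age x = l_x × m_x:
  age 2: 0.47 × 831 = 390.570
  age 3: 0.18 × 1162 = 209.160
  age 4: 0.05 × 1264 = 63.200
Maximum at age 2 (390.570).

2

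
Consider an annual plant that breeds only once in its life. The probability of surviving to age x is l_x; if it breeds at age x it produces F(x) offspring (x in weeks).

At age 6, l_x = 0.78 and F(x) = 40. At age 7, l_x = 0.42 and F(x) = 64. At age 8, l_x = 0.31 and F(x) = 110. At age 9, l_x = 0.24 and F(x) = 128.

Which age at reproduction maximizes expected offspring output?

8

Expected offspring if breeding at age x = l_x × F(x):
  age 6: 0.78 × 40 = 31.200
  age 7: 0.42 × 64 = 26.880
  age 8: 0.31 × 110 = 34.100
  age 9: 0.24 × 128 = 30.720
Maximum at age 8 (34.100).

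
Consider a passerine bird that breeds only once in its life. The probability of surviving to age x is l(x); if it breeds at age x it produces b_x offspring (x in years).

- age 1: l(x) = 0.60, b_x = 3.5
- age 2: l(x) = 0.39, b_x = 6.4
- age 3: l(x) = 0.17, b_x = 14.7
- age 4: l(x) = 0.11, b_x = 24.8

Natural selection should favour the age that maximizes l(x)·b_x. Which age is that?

Expected offspring if breeding at age x = l(x) × b_x:
  age 1: 0.60 × 3.5 = 2.100
  age 2: 0.39 × 6.4 = 2.496
  age 3: 0.17 × 14.7 = 2.499
  age 4: 0.11 × 24.8 = 2.728
Maximum at age 4 (2.728).

4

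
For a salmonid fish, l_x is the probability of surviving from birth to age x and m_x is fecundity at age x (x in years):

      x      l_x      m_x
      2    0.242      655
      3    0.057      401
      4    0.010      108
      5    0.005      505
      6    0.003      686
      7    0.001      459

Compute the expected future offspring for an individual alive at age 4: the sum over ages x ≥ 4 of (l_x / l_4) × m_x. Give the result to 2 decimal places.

l_4 = 0.010. Conditional survival from age 4 to x is l_x / l_4.
  x=4: (0.010/0.010) × 108 = 108.0000
  x=5: (0.005/0.010) × 505 = 252.5000
  x=6: (0.003/0.010) × 686 = 205.8000
  x=7: (0.001/0.010) × 459 = 45.9000
Sum = 108.0000 + 252.5000 + 205.8000 + 45.9000 = 612.2000

612.20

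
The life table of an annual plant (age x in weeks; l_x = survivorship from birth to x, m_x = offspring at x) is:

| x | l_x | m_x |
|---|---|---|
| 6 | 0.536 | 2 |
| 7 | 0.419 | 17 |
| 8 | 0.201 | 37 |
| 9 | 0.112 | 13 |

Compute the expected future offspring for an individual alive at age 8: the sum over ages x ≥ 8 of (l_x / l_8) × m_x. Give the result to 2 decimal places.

l_8 = 0.201. Conditional survival from age 8 to x is l_x / l_8.
  x=8: (0.201/0.201) × 37 = 37.0000
  x=9: (0.112/0.201) × 13 = 7.2438
Sum = 37.0000 + 7.2438 = 44.2438

44.24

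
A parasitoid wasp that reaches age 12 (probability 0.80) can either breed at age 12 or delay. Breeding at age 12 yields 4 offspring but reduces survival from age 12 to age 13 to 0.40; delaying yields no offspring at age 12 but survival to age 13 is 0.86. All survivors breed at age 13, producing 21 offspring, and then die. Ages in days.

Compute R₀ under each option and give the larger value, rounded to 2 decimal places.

14.45

breed at age 12: R₀ = 0.80 × (4 + 0.40 × 21) = 0.80 × 12.4000 = 9.9200
delay to age 13: R₀ = 0.80 × (0.86 × 21) = 0.80 × 18.0600 = 14.4480
Higher: delay to age 13 (14.4480).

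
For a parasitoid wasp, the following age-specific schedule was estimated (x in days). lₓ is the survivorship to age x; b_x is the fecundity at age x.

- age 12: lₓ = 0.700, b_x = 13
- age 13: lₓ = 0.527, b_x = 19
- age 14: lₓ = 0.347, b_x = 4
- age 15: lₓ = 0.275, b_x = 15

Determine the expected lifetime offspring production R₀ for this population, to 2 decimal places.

24.63

R₀ = Σ lₓ b_x:
  age 12: 0.700 × 13 = 9.1000
  age 13: 0.527 × 19 = 10.0130
  age 14: 0.347 × 4 = 1.3880
  age 15: 0.275 × 15 = 4.1250
R₀ = 9.1000 + 10.0130 + 1.3880 + 4.1250 = 24.6260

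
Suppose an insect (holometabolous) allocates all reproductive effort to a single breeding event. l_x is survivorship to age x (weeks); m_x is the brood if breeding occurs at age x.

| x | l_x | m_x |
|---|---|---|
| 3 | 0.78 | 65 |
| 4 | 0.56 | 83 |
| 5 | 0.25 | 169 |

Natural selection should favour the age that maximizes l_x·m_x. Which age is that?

3

Expected offspring if breeding at age x = l_x × m_x:
  age 3: 0.78 × 65 = 50.700
  age 4: 0.56 × 83 = 46.480
  age 5: 0.25 × 169 = 42.250
Maximum at age 3 (50.700).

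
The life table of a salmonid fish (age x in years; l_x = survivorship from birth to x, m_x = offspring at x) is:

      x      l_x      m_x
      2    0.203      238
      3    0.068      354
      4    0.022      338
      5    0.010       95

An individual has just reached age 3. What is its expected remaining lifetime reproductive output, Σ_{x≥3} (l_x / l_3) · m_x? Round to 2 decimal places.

477.32

l_3 = 0.068. Conditional survival from age 3 to x is l_x / l_3.
  x=3: (0.068/0.068) × 354 = 354.0000
  x=4: (0.022/0.068) × 338 = 109.3529
  x=5: (0.010/0.068) × 95 = 13.9706
Sum = 354.0000 + 109.3529 + 13.9706 = 477.3235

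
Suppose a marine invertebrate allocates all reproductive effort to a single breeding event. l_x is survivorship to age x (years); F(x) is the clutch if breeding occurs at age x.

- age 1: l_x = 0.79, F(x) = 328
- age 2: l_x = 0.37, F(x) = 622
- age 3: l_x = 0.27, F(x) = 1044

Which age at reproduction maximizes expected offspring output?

3

Expected offspring if breeding at age x = l_x × F(x):
  age 1: 0.79 × 328 = 259.120
  age 2: 0.37 × 622 = 230.140
  age 3: 0.27 × 1044 = 281.880
Maximum at age 3 (281.880).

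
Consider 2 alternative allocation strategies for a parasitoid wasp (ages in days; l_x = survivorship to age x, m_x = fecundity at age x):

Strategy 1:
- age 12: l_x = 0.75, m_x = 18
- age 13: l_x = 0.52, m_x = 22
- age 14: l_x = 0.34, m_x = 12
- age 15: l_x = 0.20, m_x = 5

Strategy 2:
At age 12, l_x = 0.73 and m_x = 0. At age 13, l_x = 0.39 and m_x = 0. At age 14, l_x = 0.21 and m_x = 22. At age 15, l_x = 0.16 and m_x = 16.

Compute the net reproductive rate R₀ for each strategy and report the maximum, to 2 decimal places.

30.02

Strategy 1: R₀ = 0.75×18 + 0.52×22 + 0.34×12 + 0.20×5 = 30.0200
Strategy 2: R₀ = 0.73×0 + 0.39×0 + 0.21×22 + 0.16×16 = 7.1800
Highest R₀: strategy 1 with 30.0200.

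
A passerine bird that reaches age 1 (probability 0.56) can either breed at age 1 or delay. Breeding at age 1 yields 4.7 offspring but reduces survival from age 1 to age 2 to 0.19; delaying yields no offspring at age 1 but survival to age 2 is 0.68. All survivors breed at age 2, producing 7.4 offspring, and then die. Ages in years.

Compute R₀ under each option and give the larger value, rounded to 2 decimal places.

breed at age 1: R₀ = 0.56 × (4.7 + 0.19 × 7.4) = 0.56 × 6.1060 = 3.4194
delay to age 2: R₀ = 0.56 × (0.68 × 7.4) = 0.56 × 5.0320 = 2.8179
Higher: breed at age 1 (3.4194).

3.42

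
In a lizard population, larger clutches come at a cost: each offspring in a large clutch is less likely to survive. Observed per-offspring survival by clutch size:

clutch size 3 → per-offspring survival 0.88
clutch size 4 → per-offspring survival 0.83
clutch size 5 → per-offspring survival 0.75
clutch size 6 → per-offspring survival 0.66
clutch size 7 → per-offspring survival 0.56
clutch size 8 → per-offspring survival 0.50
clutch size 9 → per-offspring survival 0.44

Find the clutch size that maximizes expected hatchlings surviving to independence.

8

Expected hatchlings surviving to independence = c × s(c):
  c=3: 3 × 0.88 = 2.640
  c=4: 4 × 0.83 = 3.320
  c=5: 5 × 0.75 = 3.750
  c=6: 6 × 0.66 = 3.960
  c=7: 7 × 0.56 = 3.920
  c=8: 8 × 0.50 = 4.000
  c=9: 9 × 0.44 = 3.960
Maximum at c = 8 (4.000 hatchlings surviving to independence).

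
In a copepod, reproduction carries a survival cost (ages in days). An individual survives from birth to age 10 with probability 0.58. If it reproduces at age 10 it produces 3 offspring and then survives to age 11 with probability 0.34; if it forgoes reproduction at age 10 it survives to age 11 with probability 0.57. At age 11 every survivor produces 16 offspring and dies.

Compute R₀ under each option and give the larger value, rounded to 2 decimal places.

breed at age 10: R₀ = 0.58 × (3 + 0.34 × 16) = 0.58 × 8.4400 = 4.8952
delay to age 11: R₀ = 0.58 × (0.57 × 16) = 0.58 × 9.1200 = 5.2896
Higher: delay to age 11 (5.2896).

5.29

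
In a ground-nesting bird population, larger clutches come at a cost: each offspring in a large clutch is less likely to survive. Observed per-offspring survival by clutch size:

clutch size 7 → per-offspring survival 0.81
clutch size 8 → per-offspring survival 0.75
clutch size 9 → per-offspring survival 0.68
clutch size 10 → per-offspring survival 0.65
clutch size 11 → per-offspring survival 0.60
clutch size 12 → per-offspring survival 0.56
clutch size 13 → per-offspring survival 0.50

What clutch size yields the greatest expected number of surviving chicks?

Expected surviving chicks = c × s(c):
  c=7: 7 × 0.81 = 5.670
  c=8: 8 × 0.75 = 6.000
  c=9: 9 × 0.68 = 6.120
  c=10: 10 × 0.65 = 6.500
  c=11: 11 × 0.60 = 6.600
  c=12: 12 × 0.56 = 6.720
  c=13: 13 × 0.50 = 6.500
Maximum at c = 12 (6.720 surviving chicks).

12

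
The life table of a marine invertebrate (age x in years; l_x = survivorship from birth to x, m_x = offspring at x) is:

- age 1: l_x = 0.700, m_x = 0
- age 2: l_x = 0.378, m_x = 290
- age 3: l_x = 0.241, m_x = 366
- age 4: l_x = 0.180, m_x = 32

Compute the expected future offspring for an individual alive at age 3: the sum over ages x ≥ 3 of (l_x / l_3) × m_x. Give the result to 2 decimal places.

389.90

l_3 = 0.241. Conditional survival from age 3 to x is l_x / l_3.
  x=3: (0.241/0.241) × 366 = 366.0000
  x=4: (0.180/0.241) × 32 = 23.9004
Sum = 366.0000 + 23.9004 = 389.9004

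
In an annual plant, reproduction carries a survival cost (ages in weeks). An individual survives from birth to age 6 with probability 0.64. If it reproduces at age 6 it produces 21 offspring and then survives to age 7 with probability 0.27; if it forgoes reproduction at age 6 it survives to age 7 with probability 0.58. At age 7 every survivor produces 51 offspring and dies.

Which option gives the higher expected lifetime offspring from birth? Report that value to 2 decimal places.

22.25

breed at age 6: R₀ = 0.64 × (21 + 0.27 × 51) = 0.64 × 34.7700 = 22.2528
delay to age 7: R₀ = 0.64 × (0.58 × 51) = 0.64 × 29.5800 = 18.9312
Higher: breed at age 6 (22.2528).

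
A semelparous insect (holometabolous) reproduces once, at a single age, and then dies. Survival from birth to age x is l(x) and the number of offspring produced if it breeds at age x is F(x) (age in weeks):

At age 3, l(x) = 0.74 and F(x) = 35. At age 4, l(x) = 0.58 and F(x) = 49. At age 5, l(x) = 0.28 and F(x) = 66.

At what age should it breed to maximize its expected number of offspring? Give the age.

Expected offspring if breeding at age x = l(x) × F(x):
  age 3: 0.74 × 35 = 25.900
  age 4: 0.58 × 49 = 28.420
  age 5: 0.28 × 66 = 18.480
Maximum at age 4 (28.420).

4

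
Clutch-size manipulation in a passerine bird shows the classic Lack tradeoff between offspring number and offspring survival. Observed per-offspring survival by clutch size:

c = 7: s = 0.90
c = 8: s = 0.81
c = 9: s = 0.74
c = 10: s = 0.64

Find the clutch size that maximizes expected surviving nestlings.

Expected surviving nestlings = c × s(c):
  c=7: 7 × 0.90 = 6.300
  c=8: 8 × 0.81 = 6.480
  c=9: 9 × 0.74 = 6.660
  c=10: 10 × 0.64 = 6.400
Maximum at c = 9 (6.660 surviving nestlings).

9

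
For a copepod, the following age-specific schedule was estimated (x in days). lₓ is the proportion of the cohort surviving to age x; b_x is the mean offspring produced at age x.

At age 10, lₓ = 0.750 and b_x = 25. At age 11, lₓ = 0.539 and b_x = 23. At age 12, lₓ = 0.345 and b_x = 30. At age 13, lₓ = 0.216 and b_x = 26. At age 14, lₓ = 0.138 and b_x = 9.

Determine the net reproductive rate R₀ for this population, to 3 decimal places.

R₀ = Σ lₓ b_x:
  age 10: 0.750 × 25 = 18.7500
  age 11: 0.539 × 23 = 12.3970
  age 12: 0.345 × 30 = 10.3500
  age 13: 0.216 × 26 = 5.6160
  age 14: 0.138 × 9 = 1.2420
R₀ = 18.7500 + 12.3970 + 10.3500 + 5.6160 + 1.2420 = 48.3550

48.355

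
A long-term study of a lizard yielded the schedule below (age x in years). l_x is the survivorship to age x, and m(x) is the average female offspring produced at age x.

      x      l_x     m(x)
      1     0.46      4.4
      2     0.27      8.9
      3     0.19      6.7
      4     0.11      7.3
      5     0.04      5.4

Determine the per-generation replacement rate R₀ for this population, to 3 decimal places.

6.719

R₀ = Σ l_x m(x):
  age 1: 0.46 × 4.4 = 2.0240
  age 2: 0.27 × 8.9 = 2.4030
  age 3: 0.19 × 6.7 = 1.2730
  age 4: 0.11 × 7.3 = 0.8030
  age 5: 0.04 × 5.4 = 0.2160
R₀ = 2.0240 + 2.4030 + 1.2730 + 0.8030 + 0.2160 = 6.7190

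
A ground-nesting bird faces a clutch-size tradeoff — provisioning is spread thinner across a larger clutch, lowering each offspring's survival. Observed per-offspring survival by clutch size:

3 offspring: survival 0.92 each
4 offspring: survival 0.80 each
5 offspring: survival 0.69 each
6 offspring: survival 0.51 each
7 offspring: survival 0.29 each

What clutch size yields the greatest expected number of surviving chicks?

Expected surviving chicks = c × s(c):
  c=3: 3 × 0.92 = 2.760
  c=4: 4 × 0.80 = 3.200
  c=5: 5 × 0.69 = 3.450
  c=6: 6 × 0.51 = 3.060
  c=7: 7 × 0.29 = 2.030
Maximum at c = 5 (3.450 surviving chicks).

5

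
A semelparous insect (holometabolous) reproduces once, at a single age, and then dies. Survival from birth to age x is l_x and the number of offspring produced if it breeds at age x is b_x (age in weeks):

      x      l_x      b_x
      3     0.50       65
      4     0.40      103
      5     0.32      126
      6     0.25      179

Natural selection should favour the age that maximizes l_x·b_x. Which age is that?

6

Expected offspring if breeding at age x = l_x × b_x:
  age 3: 0.50 × 65 = 32.500
  age 4: 0.40 × 103 = 41.200
  age 5: 0.32 × 126 = 40.320
  age 6: 0.25 × 179 = 44.750
Maximum at age 6 (44.750).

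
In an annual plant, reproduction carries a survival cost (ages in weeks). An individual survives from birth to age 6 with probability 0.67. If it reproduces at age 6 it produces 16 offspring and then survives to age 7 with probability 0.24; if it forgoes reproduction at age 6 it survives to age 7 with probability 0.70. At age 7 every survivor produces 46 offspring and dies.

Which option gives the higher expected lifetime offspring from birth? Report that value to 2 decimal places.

21.57

breed at age 6: R₀ = 0.67 × (16 + 0.24 × 46) = 0.67 × 27.0400 = 18.1168
delay to age 7: R₀ = 0.67 × (0.70 × 46) = 0.67 × 32.2000 = 21.5740
Higher: delay to age 7 (21.5740).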